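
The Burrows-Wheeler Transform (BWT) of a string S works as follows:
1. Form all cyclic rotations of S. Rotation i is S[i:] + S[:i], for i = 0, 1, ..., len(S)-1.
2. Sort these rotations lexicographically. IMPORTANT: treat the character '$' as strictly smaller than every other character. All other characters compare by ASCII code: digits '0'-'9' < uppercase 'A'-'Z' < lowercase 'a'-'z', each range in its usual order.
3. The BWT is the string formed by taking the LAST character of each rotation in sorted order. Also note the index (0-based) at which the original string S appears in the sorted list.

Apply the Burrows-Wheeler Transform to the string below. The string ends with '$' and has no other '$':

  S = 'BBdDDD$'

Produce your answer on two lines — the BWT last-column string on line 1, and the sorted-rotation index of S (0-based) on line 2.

Answer: D$BDDdB
1

Derivation:
All 7 rotations (rotation i = S[i:]+S[:i]):
  rot[0] = BBdDDD$
  rot[1] = BdDDD$B
  rot[2] = dDDD$BB
  rot[3] = DDD$BBd
  rot[4] = DD$BBdD
  rot[5] = D$BBdDD
  rot[6] = $BBdDDD
Sorted (with $ < everything):
  sorted[0] = $BBdDDD  (last char: 'D')
  sorted[1] = BBdDDD$  (last char: '$')
  sorted[2] = BdDDD$B  (last char: 'B')
  sorted[3] = D$BBdDD  (last char: 'D')
  sorted[4] = DD$BBdD  (last char: 'D')
  sorted[5] = DDD$BBd  (last char: 'd')
  sorted[6] = dDDD$BB  (last char: 'B')
Last column: D$BDDdB
Original string S is at sorted index 1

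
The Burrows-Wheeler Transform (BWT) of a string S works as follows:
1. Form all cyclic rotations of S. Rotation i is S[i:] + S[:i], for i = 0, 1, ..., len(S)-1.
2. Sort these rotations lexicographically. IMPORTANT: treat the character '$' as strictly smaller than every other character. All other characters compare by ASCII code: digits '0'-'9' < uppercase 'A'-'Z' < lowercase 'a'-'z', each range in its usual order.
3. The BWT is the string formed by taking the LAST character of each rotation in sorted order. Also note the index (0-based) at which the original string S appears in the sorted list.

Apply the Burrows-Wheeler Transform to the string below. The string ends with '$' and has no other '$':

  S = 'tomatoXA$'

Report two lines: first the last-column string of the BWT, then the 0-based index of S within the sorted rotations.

All 9 rotations (rotation i = S[i:]+S[:i]):
  rot[0] = tomatoXA$
  rot[1] = omatoXA$t
  rot[2] = matoXA$to
  rot[3] = atoXA$tom
  rot[4] = toXA$toma
  rot[5] = oXA$tomat
  rot[6] = XA$tomato
  rot[7] = A$tomatoX
  rot[8] = $tomatoXA
Sorted (with $ < everything):
  sorted[0] = $tomatoXA  (last char: 'A')
  sorted[1] = A$tomatoX  (last char: 'X')
  sorted[2] = XA$tomato  (last char: 'o')
  sorted[3] = atoXA$tom  (last char: 'm')
  sorted[4] = matoXA$to  (last char: 'o')
  sorted[5] = oXA$tomat  (last char: 't')
  sorted[6] = omatoXA$t  (last char: 't')
  sorted[7] = toXA$toma  (last char: 'a')
  sorted[8] = tomatoXA$  (last char: '$')
Last column: AXomotta$
Original string S is at sorted index 8

Answer: AXomotta$
8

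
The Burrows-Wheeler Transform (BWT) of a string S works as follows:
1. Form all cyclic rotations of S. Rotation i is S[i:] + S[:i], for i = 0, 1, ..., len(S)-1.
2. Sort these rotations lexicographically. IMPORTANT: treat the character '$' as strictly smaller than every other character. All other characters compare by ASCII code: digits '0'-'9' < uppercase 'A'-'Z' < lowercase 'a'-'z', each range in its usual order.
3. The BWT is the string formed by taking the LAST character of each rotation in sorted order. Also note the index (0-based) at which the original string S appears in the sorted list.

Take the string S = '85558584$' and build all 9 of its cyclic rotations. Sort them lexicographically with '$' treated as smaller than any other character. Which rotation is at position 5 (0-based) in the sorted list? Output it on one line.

Answer: 58584$855

Derivation:
All 9 rotations (rotation i = S[i:]+S[:i]):
  rot[0] = 85558584$
  rot[1] = 5558584$8
  rot[2] = 558584$85
  rot[3] = 58584$855
  rot[4] = 8584$8555
  rot[5] = 584$85558
  rot[6] = 84$855585
  rot[7] = 4$8555858
  rot[8] = $85558584
Sorted (with $ < everything):
  sorted[0] = $85558584
  sorted[1] = 4$8555858
  sorted[2] = 5558584$8
  sorted[3] = 558584$85
  sorted[4] = 584$85558
  sorted[5] = 58584$855
  sorted[6] = 84$855585
  sorted[7] = 85558584$
  sorted[8] = 8584$8555
sorted[5] = 58584$855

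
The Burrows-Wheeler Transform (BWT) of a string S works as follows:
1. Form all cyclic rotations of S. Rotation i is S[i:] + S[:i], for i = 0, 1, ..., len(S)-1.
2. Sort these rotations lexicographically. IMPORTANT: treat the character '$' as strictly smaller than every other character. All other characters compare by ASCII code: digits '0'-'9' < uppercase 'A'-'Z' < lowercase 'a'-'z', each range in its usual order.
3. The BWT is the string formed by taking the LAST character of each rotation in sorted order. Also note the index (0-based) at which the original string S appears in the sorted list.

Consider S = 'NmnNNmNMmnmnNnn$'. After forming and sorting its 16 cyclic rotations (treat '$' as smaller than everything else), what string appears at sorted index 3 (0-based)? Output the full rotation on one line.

All 16 rotations (rotation i = S[i:]+S[:i]):
  rot[0] = NmnNNmNMmnmnNnn$
  rot[1] = mnNNmNMmnmnNnn$N
  rot[2] = nNNmNMmnmnNnn$Nm
  rot[3] = NNmNMmnmnNnn$Nmn
  rot[4] = NmNMmnmnNnn$NmnN
  rot[5] = mNMmnmnNnn$NmnNN
  rot[6] = NMmnmnNnn$NmnNNm
  rot[7] = MmnmnNnn$NmnNNmN
  rot[8] = mnmnNnn$NmnNNmNM
  rot[9] = nmnNnn$NmnNNmNMm
  rot[10] = mnNnn$NmnNNmNMmn
  rot[11] = nNnn$NmnNNmNMmnm
  rot[12] = Nnn$NmnNNmNMmnmn
  rot[13] = nn$NmnNNmNMmnmnN
  rot[14] = n$NmnNNmNMmnmnNn
  rot[15] = $NmnNNmNMmnmnNnn
Sorted (with $ < everything):
  sorted[0] = $NmnNNmNMmnmnNnn
  sorted[1] = MmnmnNnn$NmnNNmN
  sorted[2] = NMmnmnNnn$NmnNNm
  sorted[3] = NNmNMmnmnNnn$Nmn
  sorted[4] = NmNMmnmnNnn$NmnN
  sorted[5] = NmnNNmNMmnmnNnn$
  sorted[6] = Nnn$NmnNNmNMmnmn
  sorted[7] = mNMmnmnNnn$NmnNN
  sorted[8] = mnNNmNMmnmnNnn$N
  sorted[9] = mnNnn$NmnNNmNMmn
  sorted[10] = mnmnNnn$NmnNNmNM
  sorted[11] = n$NmnNNmNMmnmnNn
  sorted[12] = nNNmNMmnmnNnn$Nm
  sorted[13] = nNnn$NmnNNmNMmnm
  sorted[14] = nmnNnn$NmnNNmNMm
  sorted[15] = nn$NmnNNmNMmnmnN
sorted[3] = NNmNMmnmnNnn$Nmn

Answer: NNmNMmnmnNnn$Nmn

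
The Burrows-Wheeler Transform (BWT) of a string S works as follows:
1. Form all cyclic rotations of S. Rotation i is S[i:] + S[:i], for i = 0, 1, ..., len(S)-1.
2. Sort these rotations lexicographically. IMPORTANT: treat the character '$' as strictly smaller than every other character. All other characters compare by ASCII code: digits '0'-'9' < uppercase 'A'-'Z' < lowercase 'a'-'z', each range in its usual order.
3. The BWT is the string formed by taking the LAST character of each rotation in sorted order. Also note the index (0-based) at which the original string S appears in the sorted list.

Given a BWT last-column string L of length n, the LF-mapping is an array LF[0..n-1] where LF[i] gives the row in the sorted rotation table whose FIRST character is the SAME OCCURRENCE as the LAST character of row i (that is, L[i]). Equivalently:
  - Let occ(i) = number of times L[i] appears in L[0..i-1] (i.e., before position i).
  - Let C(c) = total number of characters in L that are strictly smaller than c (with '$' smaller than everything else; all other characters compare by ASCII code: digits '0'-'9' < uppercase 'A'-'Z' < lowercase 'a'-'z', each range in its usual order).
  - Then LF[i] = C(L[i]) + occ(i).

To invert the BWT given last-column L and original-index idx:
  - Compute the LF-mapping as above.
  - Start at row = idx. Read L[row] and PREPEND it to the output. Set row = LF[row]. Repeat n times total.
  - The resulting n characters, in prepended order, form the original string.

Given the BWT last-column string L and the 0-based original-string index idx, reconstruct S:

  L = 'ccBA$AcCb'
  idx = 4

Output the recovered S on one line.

Answer: CcABAbcc$

Derivation:
LF mapping: 6 7 3 1 0 2 8 4 5
Walk LF starting at row 4, prepending L[row]:
  step 1: row=4, L[4]='$', prepend. Next row=LF[4]=0
  step 2: row=0, L[0]='c', prepend. Next row=LF[0]=6
  step 3: row=6, L[6]='c', prepend. Next row=LF[6]=8
  step 4: row=8, L[8]='b', prepend. Next row=LF[8]=5
  step 5: row=5, L[5]='A', prepend. Next row=LF[5]=2
  step 6: row=2, L[2]='B', prepend. Next row=LF[2]=3
  step 7: row=3, L[3]='A', prepend. Next row=LF[3]=1
  step 8: row=1, L[1]='c', prepend. Next row=LF[1]=7
  step 9: row=7, L[7]='C', prepend. Next row=LF[7]=4
Reversed output: CcABAbcc$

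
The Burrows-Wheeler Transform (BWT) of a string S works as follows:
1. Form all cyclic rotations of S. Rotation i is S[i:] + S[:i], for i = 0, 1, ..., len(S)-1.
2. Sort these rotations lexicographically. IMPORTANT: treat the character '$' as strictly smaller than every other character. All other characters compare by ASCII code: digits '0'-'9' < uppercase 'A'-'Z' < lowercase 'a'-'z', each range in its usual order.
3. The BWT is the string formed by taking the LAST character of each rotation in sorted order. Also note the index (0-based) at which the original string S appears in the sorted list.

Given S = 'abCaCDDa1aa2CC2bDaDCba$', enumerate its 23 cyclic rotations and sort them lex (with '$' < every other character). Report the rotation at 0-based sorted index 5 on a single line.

All 23 rotations (rotation i = S[i:]+S[:i]):
  rot[0] = abCaCDDa1aa2CC2bDaDCba$
  rot[1] = bCaCDDa1aa2CC2bDaDCba$a
  rot[2] = CaCDDa1aa2CC2bDaDCba$ab
  rot[3] = aCDDa1aa2CC2bDaDCba$abC
  rot[4] = CDDa1aa2CC2bDaDCba$abCa
  rot[5] = DDa1aa2CC2bDaDCba$abCaC
  rot[6] = Da1aa2CC2bDaDCba$abCaCD
  rot[7] = a1aa2CC2bDaDCba$abCaCDD
  rot[8] = 1aa2CC2bDaDCba$abCaCDDa
  rot[9] = aa2CC2bDaDCba$abCaCDDa1
  rot[10] = a2CC2bDaDCba$abCaCDDa1a
  rot[11] = 2CC2bDaDCba$abCaCDDa1aa
  rot[12] = CC2bDaDCba$abCaCDDa1aa2
  rot[13] = C2bDaDCba$abCaCDDa1aa2C
  rot[14] = 2bDaDCba$abCaCDDa1aa2CC
  rot[15] = bDaDCba$abCaCDDa1aa2CC2
  rot[16] = DaDCba$abCaCDDa1aa2CC2b
  rot[17] = aDCba$abCaCDDa1aa2CC2bD
  rot[18] = DCba$abCaCDDa1aa2CC2bDa
  rot[19] = Cba$abCaCDDa1aa2CC2bDaD
  rot[20] = ba$abCaCDDa1aa2CC2bDaDC
  rot[21] = a$abCaCDDa1aa2CC2bDaDCb
  rot[22] = $abCaCDDa1aa2CC2bDaDCba
Sorted (with $ < everything):
  sorted[0] = $abCaCDDa1aa2CC2bDaDCba
  sorted[1] = 1aa2CC2bDaDCba$abCaCDDa
  sorted[2] = 2CC2bDaDCba$abCaCDDa1aa
  sorted[3] = 2bDaDCba$abCaCDDa1aa2CC
  sorted[4] = C2bDaDCba$abCaCDDa1aa2C
  sorted[5] = CC2bDaDCba$abCaCDDa1aa2
  sorted[6] = CDDa1aa2CC2bDaDCba$abCa
  sorted[7] = CaCDDa1aa2CC2bDaDCba$ab
  sorted[8] = Cba$abCaCDDa1aa2CC2bDaD
  sorted[9] = DCba$abCaCDDa1aa2CC2bDa
  sorted[10] = DDa1aa2CC2bDaDCba$abCaC
  sorted[11] = Da1aa2CC2bDaDCba$abCaCD
  sorted[12] = DaDCba$abCaCDDa1aa2CC2b
  sorted[13] = a$abCaCDDa1aa2CC2bDaDCb
  sorted[14] = a1aa2CC2bDaDCba$abCaCDD
  sorted[15] = a2CC2bDaDCba$abCaCDDa1a
  sorted[16] = aCDDa1aa2CC2bDaDCba$abC
  sorted[17] = aDCba$abCaCDDa1aa2CC2bD
  sorted[18] = aa2CC2bDaDCba$abCaCDDa1
  sorted[19] = abCaCDDa1aa2CC2bDaDCba$
  sorted[20] = bCaCDDa1aa2CC2bDaDCba$a
  sorted[21] = bDaDCba$abCaCDDa1aa2CC2
  sorted[22] = ba$abCaCDDa1aa2CC2bDaDC
sorted[5] = CC2bDaDCba$abCaCDDa1aa2

Answer: CC2bDaDCba$abCaCDDa1aa2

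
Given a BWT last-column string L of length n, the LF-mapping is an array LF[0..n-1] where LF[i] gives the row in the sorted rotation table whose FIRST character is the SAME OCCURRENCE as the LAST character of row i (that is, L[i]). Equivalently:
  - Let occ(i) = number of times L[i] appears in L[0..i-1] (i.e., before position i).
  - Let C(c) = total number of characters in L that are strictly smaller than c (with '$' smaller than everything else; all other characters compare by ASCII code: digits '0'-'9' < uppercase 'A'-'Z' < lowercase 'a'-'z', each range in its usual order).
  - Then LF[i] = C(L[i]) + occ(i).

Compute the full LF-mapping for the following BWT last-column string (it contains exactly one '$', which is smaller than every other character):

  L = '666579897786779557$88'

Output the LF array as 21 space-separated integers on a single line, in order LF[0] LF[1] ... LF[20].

Answer: 4 5 6 1 8 18 14 19 9 10 15 7 11 12 20 2 3 13 0 16 17

Derivation:
Char counts: '$':1, '5':3, '6':4, '7':6, '8':4, '9':3
C (first-col start): C('$')=0, C('5')=1, C('6')=4, C('7')=8, C('8')=14, C('9')=18
L[0]='6': occ=0, LF[0]=C('6')+0=4+0=4
L[1]='6': occ=1, LF[1]=C('6')+1=4+1=5
L[2]='6': occ=2, LF[2]=C('6')+2=4+2=6
L[3]='5': occ=0, LF[3]=C('5')+0=1+0=1
L[4]='7': occ=0, LF[4]=C('7')+0=8+0=8
L[5]='9': occ=0, LF[5]=C('9')+0=18+0=18
L[6]='8': occ=0, LF[6]=C('8')+0=14+0=14
L[7]='9': occ=1, LF[7]=C('9')+1=18+1=19
L[8]='7': occ=1, LF[8]=C('7')+1=8+1=9
L[9]='7': occ=2, LF[9]=C('7')+2=8+2=10
L[10]='8': occ=1, LF[10]=C('8')+1=14+1=15
L[11]='6': occ=3, LF[11]=C('6')+3=4+3=7
L[12]='7': occ=3, LF[12]=C('7')+3=8+3=11
L[13]='7': occ=4, LF[13]=C('7')+4=8+4=12
L[14]='9': occ=2, LF[14]=C('9')+2=18+2=20
L[15]='5': occ=1, LF[15]=C('5')+1=1+1=2
L[16]='5': occ=2, LF[16]=C('5')+2=1+2=3
L[17]='7': occ=5, LF[17]=C('7')+5=8+5=13
L[18]='$': occ=0, LF[18]=C('$')+0=0+0=0
L[19]='8': occ=2, LF[19]=C('8')+2=14+2=16
L[20]='8': occ=3, LF[20]=C('8')+3=14+3=17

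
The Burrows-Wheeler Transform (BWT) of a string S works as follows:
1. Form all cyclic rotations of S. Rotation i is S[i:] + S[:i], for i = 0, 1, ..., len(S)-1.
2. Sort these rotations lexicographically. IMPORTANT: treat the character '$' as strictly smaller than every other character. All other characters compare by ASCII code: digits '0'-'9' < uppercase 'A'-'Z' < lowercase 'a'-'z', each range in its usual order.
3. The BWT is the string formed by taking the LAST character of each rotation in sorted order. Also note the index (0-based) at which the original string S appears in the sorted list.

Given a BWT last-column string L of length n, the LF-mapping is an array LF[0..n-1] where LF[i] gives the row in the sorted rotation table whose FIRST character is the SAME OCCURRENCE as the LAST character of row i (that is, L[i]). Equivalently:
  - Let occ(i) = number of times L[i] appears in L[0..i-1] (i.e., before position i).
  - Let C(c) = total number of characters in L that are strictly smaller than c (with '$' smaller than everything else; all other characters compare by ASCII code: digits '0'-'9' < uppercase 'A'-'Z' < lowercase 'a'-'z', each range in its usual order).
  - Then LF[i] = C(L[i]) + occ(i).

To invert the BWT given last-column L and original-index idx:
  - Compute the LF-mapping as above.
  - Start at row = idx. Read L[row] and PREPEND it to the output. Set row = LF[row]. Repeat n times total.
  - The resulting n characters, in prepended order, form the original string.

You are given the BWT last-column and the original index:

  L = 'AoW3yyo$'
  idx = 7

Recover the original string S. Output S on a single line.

Answer: yoyo3WA$

Derivation:
LF mapping: 2 4 3 1 6 7 5 0
Walk LF starting at row 7, prepending L[row]:
  step 1: row=7, L[7]='$', prepend. Next row=LF[7]=0
  step 2: row=0, L[0]='A', prepend. Next row=LF[0]=2
  step 3: row=2, L[2]='W', prepend. Next row=LF[2]=3
  step 4: row=3, L[3]='3', prepend. Next row=LF[3]=1
  step 5: row=1, L[1]='o', prepend. Next row=LF[1]=4
  step 6: row=4, L[4]='y', prepend. Next row=LF[4]=6
  step 7: row=6, L[6]='o', prepend. Next row=LF[6]=5
  step 8: row=5, L[5]='y', prepend. Next row=LF[5]=7
Reversed output: yoyo3WA$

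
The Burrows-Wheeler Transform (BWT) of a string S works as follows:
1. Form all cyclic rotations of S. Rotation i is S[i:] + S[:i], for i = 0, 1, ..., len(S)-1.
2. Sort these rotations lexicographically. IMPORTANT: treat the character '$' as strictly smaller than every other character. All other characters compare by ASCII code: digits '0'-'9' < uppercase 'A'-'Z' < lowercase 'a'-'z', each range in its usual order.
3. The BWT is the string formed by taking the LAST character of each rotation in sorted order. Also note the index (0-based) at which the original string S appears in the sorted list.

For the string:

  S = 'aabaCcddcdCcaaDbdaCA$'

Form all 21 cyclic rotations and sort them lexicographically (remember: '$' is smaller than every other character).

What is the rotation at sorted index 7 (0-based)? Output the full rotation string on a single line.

All 21 rotations (rotation i = S[i:]+S[:i]):
  rot[0] = aabaCcddcdCcaaDbdaCA$
  rot[1] = abaCcddcdCcaaDbdaCA$a
  rot[2] = baCcddcdCcaaDbdaCA$aa
  rot[3] = aCcddcdCcaaDbdaCA$aab
  rot[4] = CcddcdCcaaDbdaCA$aaba
  rot[5] = cddcdCcaaDbdaCA$aabaC
  rot[6] = ddcdCcaaDbdaCA$aabaCc
  rot[7] = dcdCcaaDbdaCA$aabaCcd
  rot[8] = cdCcaaDbdaCA$aabaCcdd
  rot[9] = dCcaaDbdaCA$aabaCcddc
  rot[10] = CcaaDbdaCA$aabaCcddcd
  rot[11] = caaDbdaCA$aabaCcddcdC
  rot[12] = aaDbdaCA$aabaCcddcdCc
  rot[13] = aDbdaCA$aabaCcddcdCca
  rot[14] = DbdaCA$aabaCcddcdCcaa
  rot[15] = bdaCA$aabaCcddcdCcaaD
  rot[16] = daCA$aabaCcddcdCcaaDb
  rot[17] = aCA$aabaCcddcdCcaaDbd
  rot[18] = CA$aabaCcddcdCcaaDbda
  rot[19] = A$aabaCcddcdCcaaDbdaC
  rot[20] = $aabaCcddcdCcaaDbdaCA
Sorted (with $ < everything):
  sorted[0] = $aabaCcddcdCcaaDbdaCA
  sorted[1] = A$aabaCcddcdCcaaDbdaC
  sorted[2] = CA$aabaCcddcdCcaaDbda
  sorted[3] = CcaaDbdaCA$aabaCcddcd
  sorted[4] = CcddcdCcaaDbdaCA$aaba
  sorted[5] = DbdaCA$aabaCcddcdCcaa
  sorted[6] = aCA$aabaCcddcdCcaaDbd
  sorted[7] = aCcddcdCcaaDbdaCA$aab
  sorted[8] = aDbdaCA$aabaCcddcdCca
  sorted[9] = aaDbdaCA$aabaCcddcdCc
  sorted[10] = aabaCcddcdCcaaDbdaCA$
  sorted[11] = abaCcddcdCcaaDbdaCA$a
  sorted[12] = baCcddcdCcaaDbdaCA$aa
  sorted[13] = bdaCA$aabaCcddcdCcaaD
  sorted[14] = caaDbdaCA$aabaCcddcdC
  sorted[15] = cdCcaaDbdaCA$aabaCcdd
  sorted[16] = cddcdCcaaDbdaCA$aabaC
  sorted[17] = dCcaaDbdaCA$aabaCcddc
  sorted[18] = daCA$aabaCcddcdCcaaDb
  sorted[19] = dcdCcaaDbdaCA$aabaCcd
  sorted[20] = ddcdCcaaDbdaCA$aabaCc
sorted[7] = aCcddcdCcaaDbdaCA$aab

Answer: aCcddcdCcaaDbdaCA$aab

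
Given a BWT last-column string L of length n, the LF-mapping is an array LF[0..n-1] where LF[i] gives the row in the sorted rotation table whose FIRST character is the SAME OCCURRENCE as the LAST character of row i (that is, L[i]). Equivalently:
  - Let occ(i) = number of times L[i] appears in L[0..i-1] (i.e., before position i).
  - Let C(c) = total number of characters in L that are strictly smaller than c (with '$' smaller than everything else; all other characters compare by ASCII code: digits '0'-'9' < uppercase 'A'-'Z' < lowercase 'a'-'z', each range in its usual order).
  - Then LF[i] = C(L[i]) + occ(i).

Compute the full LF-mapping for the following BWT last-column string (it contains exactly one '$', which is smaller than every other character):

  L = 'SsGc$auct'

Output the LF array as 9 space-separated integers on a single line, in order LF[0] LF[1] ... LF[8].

Char counts: '$':1, 'G':1, 'S':1, 'a':1, 'c':2, 's':1, 't':1, 'u':1
C (first-col start): C('$')=0, C('G')=1, C('S')=2, C('a')=3, C('c')=4, C('s')=6, C('t')=7, C('u')=8
L[0]='S': occ=0, LF[0]=C('S')+0=2+0=2
L[1]='s': occ=0, LF[1]=C('s')+0=6+0=6
L[2]='G': occ=0, LF[2]=C('G')+0=1+0=1
L[3]='c': occ=0, LF[3]=C('c')+0=4+0=4
L[4]='$': occ=0, LF[4]=C('$')+0=0+0=0
L[5]='a': occ=0, LF[5]=C('a')+0=3+0=3
L[6]='u': occ=0, LF[6]=C('u')+0=8+0=8
L[7]='c': occ=1, LF[7]=C('c')+1=4+1=5
L[8]='t': occ=0, LF[8]=C('t')+0=7+0=7

Answer: 2 6 1 4 0 3 8 5 7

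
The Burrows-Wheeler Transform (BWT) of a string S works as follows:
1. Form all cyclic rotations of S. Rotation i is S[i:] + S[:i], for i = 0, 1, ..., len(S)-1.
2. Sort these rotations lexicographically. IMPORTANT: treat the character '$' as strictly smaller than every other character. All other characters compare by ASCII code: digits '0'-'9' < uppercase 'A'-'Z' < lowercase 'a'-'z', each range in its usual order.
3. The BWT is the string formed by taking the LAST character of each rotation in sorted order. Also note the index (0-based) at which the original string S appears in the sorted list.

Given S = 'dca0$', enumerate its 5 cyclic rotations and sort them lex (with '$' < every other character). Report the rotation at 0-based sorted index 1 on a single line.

All 5 rotations (rotation i = S[i:]+S[:i]):
  rot[0] = dca0$
  rot[1] = ca0$d
  rot[2] = a0$dc
  rot[3] = 0$dca
  rot[4] = $dca0
Sorted (with $ < everything):
  sorted[0] = $dca0
  sorted[1] = 0$dca
  sorted[2] = a0$dc
  sorted[3] = ca0$d
  sorted[4] = dca0$
sorted[1] = 0$dca

Answer: 0$dca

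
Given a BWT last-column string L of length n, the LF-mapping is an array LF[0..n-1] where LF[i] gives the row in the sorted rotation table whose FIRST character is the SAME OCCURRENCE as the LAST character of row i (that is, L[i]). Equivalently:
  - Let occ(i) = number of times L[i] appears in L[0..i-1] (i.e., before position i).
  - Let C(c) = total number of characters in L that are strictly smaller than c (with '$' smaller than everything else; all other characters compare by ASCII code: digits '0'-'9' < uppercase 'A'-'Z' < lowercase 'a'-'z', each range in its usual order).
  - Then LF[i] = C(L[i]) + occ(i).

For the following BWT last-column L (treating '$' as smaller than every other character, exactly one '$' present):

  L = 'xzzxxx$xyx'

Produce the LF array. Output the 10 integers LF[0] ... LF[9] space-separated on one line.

Char counts: '$':1, 'x':6, 'y':1, 'z':2
C (first-col start): C('$')=0, C('x')=1, C('y')=7, C('z')=8
L[0]='x': occ=0, LF[0]=C('x')+0=1+0=1
L[1]='z': occ=0, LF[1]=C('z')+0=8+0=8
L[2]='z': occ=1, LF[2]=C('z')+1=8+1=9
L[3]='x': occ=1, LF[3]=C('x')+1=1+1=2
L[4]='x': occ=2, LF[4]=C('x')+2=1+2=3
L[5]='x': occ=3, LF[5]=C('x')+3=1+3=4
L[6]='$': occ=0, LF[6]=C('$')+0=0+0=0
L[7]='x': occ=4, LF[7]=C('x')+4=1+4=5
L[8]='y': occ=0, LF[8]=C('y')+0=7+0=7
L[9]='x': occ=5, LF[9]=C('x')+5=1+5=6

Answer: 1 8 9 2 3 4 0 5 7 6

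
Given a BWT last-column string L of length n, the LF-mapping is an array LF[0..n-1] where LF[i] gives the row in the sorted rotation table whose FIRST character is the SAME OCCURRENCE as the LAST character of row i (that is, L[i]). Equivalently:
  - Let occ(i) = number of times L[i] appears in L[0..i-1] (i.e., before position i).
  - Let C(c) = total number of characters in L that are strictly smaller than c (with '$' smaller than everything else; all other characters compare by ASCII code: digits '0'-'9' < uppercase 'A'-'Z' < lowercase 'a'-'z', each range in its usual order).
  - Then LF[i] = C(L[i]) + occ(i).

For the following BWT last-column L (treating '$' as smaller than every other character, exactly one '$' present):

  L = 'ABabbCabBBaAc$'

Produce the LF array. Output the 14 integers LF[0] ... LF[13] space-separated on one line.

Answer: 1 3 7 10 11 6 8 12 4 5 9 2 13 0

Derivation:
Char counts: '$':1, 'A':2, 'B':3, 'C':1, 'a':3, 'b':3, 'c':1
C (first-col start): C('$')=0, C('A')=1, C('B')=3, C('C')=6, C('a')=7, C('b')=10, C('c')=13
L[0]='A': occ=0, LF[0]=C('A')+0=1+0=1
L[1]='B': occ=0, LF[1]=C('B')+0=3+0=3
L[2]='a': occ=0, LF[2]=C('a')+0=7+0=7
L[3]='b': occ=0, LF[3]=C('b')+0=10+0=10
L[4]='b': occ=1, LF[4]=C('b')+1=10+1=11
L[5]='C': occ=0, LF[5]=C('C')+0=6+0=6
L[6]='a': occ=1, LF[6]=C('a')+1=7+1=8
L[7]='b': occ=2, LF[7]=C('b')+2=10+2=12
L[8]='B': occ=1, LF[8]=C('B')+1=3+1=4
L[9]='B': occ=2, LF[9]=C('B')+2=3+2=5
L[10]='a': occ=2, LF[10]=C('a')+2=7+2=9
L[11]='A': occ=1, LF[11]=C('A')+1=1+1=2
L[12]='c': occ=0, LF[12]=C('c')+0=13+0=13
L[13]='$': occ=0, LF[13]=C('$')+0=0+0=0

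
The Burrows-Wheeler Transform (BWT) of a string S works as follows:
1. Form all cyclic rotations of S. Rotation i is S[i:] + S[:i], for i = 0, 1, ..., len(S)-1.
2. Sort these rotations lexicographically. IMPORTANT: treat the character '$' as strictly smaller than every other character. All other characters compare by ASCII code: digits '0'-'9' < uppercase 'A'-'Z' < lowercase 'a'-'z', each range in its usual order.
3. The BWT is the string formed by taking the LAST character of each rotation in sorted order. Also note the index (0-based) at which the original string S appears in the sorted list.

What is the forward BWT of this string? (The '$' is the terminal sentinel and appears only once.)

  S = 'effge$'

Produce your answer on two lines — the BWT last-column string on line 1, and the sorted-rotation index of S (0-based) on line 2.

All 6 rotations (rotation i = S[i:]+S[:i]):
  rot[0] = effge$
  rot[1] = ffge$e
  rot[2] = fge$ef
  rot[3] = ge$eff
  rot[4] = e$effg
  rot[5] = $effge
Sorted (with $ < everything):
  sorted[0] = $effge  (last char: 'e')
  sorted[1] = e$effg  (last char: 'g')
  sorted[2] = effge$  (last char: '$')
  sorted[3] = ffge$e  (last char: 'e')
  sorted[4] = fge$ef  (last char: 'f')
  sorted[5] = ge$eff  (last char: 'f')
Last column: eg$eff
Original string S is at sorted index 2

Answer: eg$eff
2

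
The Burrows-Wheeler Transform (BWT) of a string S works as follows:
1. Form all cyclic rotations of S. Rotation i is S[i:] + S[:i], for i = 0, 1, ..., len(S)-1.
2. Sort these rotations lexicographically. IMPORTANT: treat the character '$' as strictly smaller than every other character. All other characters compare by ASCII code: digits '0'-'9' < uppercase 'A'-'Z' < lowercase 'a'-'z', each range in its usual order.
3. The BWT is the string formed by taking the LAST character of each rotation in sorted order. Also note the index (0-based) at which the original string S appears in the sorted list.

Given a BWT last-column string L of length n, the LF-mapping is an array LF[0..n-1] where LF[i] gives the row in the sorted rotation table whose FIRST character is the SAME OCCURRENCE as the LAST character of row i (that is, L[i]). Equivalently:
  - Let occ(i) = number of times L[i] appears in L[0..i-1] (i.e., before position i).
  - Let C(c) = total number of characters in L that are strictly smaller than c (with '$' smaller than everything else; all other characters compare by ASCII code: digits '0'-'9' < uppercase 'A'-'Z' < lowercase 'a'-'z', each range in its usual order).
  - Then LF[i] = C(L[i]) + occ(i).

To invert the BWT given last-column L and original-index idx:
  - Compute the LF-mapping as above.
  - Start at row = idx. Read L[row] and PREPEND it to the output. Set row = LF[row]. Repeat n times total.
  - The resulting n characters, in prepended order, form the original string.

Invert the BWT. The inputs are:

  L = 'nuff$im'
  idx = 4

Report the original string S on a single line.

LF mapping: 5 6 1 2 0 3 4
Walk LF starting at row 4, prepending L[row]:
  step 1: row=4, L[4]='$', prepend. Next row=LF[4]=0
  step 2: row=0, L[0]='n', prepend. Next row=LF[0]=5
  step 3: row=5, L[5]='i', prepend. Next row=LF[5]=3
  step 4: row=3, L[3]='f', prepend. Next row=LF[3]=2
  step 5: row=2, L[2]='f', prepend. Next row=LF[2]=1
  step 6: row=1, L[1]='u', prepend. Next row=LF[1]=6
  step 7: row=6, L[6]='m', prepend. Next row=LF[6]=4
Reversed output: muffin$

Answer: muffin$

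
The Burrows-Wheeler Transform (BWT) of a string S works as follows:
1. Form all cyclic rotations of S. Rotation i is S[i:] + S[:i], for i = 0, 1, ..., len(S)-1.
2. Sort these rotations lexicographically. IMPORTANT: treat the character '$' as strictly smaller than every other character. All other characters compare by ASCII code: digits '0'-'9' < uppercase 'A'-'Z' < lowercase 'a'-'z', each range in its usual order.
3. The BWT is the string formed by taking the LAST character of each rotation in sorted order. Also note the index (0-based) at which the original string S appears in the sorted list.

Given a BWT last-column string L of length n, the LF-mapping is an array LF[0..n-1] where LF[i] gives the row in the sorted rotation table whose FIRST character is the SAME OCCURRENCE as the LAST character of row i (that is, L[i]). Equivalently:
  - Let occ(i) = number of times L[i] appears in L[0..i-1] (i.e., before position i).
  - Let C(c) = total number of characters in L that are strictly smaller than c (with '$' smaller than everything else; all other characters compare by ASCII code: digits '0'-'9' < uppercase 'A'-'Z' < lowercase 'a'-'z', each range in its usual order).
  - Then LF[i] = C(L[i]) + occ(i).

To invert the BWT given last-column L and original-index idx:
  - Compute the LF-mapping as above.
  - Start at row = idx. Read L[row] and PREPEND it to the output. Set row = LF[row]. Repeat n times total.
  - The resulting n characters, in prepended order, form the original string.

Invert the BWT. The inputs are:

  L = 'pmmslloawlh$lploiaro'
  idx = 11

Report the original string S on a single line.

Answer: marshmallowlollipop$

Derivation:
LF mapping: 15 10 11 18 5 6 12 1 19 7 3 0 8 16 9 13 4 2 17 14
Walk LF starting at row 11, prepending L[row]:
  step 1: row=11, L[11]='$', prepend. Next row=LF[11]=0
  step 2: row=0, L[0]='p', prepend. Next row=LF[0]=15
  step 3: row=15, L[15]='o', prepend. Next row=LF[15]=13
  step 4: row=13, L[13]='p', prepend. Next row=LF[13]=16
  step 5: row=16, L[16]='i', prepend. Next row=LF[16]=4
  step 6: row=4, L[4]='l', prepend. Next row=LF[4]=5
  step 7: row=5, L[5]='l', prepend. Next row=LF[5]=6
  step 8: row=6, L[6]='o', prepend. Next row=LF[6]=12
  step 9: row=12, L[12]='l', prepend. Next row=LF[12]=8
  step 10: row=8, L[8]='w', prepend. Next row=LF[8]=19
  step 11: row=19, L[19]='o', prepend. Next row=LF[19]=14
  step 12: row=14, L[14]='l', prepend. Next row=LF[14]=9
  step 13: row=9, L[9]='l', prepend. Next row=LF[9]=7
  step 14: row=7, L[7]='a', prepend. Next row=LF[7]=1
  step 15: row=1, L[1]='m', prepend. Next row=LF[1]=10
  step 16: row=10, L[10]='h', prepend. Next row=LF[10]=3
  step 17: row=3, L[3]='s', prepend. Next row=LF[3]=18
  step 18: row=18, L[18]='r', prepend. Next row=LF[18]=17
  step 19: row=17, L[17]='a', prepend. Next row=LF[17]=2
  step 20: row=2, L[2]='m', prepend. Next row=LF[2]=11
Reversed output: marshmallowlollipop$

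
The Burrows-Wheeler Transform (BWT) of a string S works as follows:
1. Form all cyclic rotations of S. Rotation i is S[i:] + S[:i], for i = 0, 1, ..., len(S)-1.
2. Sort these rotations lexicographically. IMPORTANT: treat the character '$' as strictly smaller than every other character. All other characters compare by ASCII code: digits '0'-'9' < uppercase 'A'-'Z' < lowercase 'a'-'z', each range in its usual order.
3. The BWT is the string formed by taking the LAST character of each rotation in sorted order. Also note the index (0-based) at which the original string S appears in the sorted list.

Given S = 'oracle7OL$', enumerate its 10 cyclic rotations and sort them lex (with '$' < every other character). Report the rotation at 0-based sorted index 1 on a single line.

Answer: 7OL$oracle

Derivation:
All 10 rotations (rotation i = S[i:]+S[:i]):
  rot[0] = oracle7OL$
  rot[1] = racle7OL$o
  rot[2] = acle7OL$or
  rot[3] = cle7OL$ora
  rot[4] = le7OL$orac
  rot[5] = e7OL$oracl
  rot[6] = 7OL$oracle
  rot[7] = OL$oracle7
  rot[8] = L$oracle7O
  rot[9] = $oracle7OL
Sorted (with $ < everything):
  sorted[0] = $oracle7OL
  sorted[1] = 7OL$oracle
  sorted[2] = L$oracle7O
  sorted[3] = OL$oracle7
  sorted[4] = acle7OL$or
  sorted[5] = cle7OL$ora
  sorted[6] = e7OL$oracl
  sorted[7] = le7OL$orac
  sorted[8] = oracle7OL$
  sorted[9] = racle7OL$o
sorted[1] = 7OL$oracle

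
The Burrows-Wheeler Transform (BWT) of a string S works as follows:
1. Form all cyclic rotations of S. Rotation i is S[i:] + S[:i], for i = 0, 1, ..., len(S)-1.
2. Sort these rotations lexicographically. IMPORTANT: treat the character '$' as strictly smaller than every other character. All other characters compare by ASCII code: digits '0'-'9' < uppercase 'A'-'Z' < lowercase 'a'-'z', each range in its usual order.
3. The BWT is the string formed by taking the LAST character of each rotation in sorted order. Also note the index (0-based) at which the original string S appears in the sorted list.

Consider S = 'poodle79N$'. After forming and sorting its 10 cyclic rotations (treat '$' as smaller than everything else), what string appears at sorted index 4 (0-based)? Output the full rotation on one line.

All 10 rotations (rotation i = S[i:]+S[:i]):
  rot[0] = poodle79N$
  rot[1] = oodle79N$p
  rot[2] = odle79N$po
  rot[3] = dle79N$poo
  rot[4] = le79N$pood
  rot[5] = e79N$poodl
  rot[6] = 79N$poodle
  rot[7] = 9N$poodle7
  rot[8] = N$poodle79
  rot[9] = $poodle79N
Sorted (with $ < everything):
  sorted[0] = $poodle79N
  sorted[1] = 79N$poodle
  sorted[2] = 9N$poodle7
  sorted[3] = N$poodle79
  sorted[4] = dle79N$poo
  sorted[5] = e79N$poodl
  sorted[6] = le79N$pood
  sorted[7] = odle79N$po
  sorted[8] = oodle79N$p
  sorted[9] = poodle79N$
sorted[4] = dle79N$poo

Answer: dle79N$poo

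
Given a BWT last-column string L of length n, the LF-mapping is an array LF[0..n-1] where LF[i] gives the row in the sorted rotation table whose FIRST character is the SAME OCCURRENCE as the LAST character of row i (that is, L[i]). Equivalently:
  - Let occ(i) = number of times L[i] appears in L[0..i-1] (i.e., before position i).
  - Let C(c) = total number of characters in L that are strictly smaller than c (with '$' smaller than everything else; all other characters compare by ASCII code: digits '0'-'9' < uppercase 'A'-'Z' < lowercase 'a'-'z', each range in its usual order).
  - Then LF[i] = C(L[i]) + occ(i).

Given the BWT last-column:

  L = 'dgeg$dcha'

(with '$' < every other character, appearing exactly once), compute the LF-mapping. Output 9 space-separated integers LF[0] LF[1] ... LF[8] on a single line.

Char counts: '$':1, 'a':1, 'c':1, 'd':2, 'e':1, 'g':2, 'h':1
C (first-col start): C('$')=0, C('a')=1, C('c')=2, C('d')=3, C('e')=5, C('g')=6, C('h')=8
L[0]='d': occ=0, LF[0]=C('d')+0=3+0=3
L[1]='g': occ=0, LF[1]=C('g')+0=6+0=6
L[2]='e': occ=0, LF[2]=C('e')+0=5+0=5
L[3]='g': occ=1, LF[3]=C('g')+1=6+1=7
L[4]='$': occ=0, LF[4]=C('$')+0=0+0=0
L[5]='d': occ=1, LF[5]=C('d')+1=3+1=4
L[6]='c': occ=0, LF[6]=C('c')+0=2+0=2
L[7]='h': occ=0, LF[7]=C('h')+0=8+0=8
L[8]='a': occ=0, LF[8]=C('a')+0=1+0=1

Answer: 3 6 5 7 0 4 2 8 1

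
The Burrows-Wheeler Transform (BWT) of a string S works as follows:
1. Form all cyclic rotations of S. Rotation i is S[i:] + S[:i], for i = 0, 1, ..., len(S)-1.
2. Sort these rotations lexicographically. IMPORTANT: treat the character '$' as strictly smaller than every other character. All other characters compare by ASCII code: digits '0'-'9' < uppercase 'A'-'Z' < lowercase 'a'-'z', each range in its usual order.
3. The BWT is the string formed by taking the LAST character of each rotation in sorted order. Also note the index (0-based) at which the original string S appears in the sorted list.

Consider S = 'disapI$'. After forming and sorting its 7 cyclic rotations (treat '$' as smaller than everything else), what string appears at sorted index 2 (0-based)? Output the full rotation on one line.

All 7 rotations (rotation i = S[i:]+S[:i]):
  rot[0] = disapI$
  rot[1] = isapI$d
  rot[2] = sapI$di
  rot[3] = apI$dis
  rot[4] = pI$disa
  rot[5] = I$disap
  rot[6] = $disapI
Sorted (with $ < everything):
  sorted[0] = $disapI
  sorted[1] = I$disap
  sorted[2] = apI$dis
  sorted[3] = disapI$
  sorted[4] = isapI$d
  sorted[5] = pI$disa
  sorted[6] = sapI$di
sorted[2] = apI$dis

Answer: apI$dis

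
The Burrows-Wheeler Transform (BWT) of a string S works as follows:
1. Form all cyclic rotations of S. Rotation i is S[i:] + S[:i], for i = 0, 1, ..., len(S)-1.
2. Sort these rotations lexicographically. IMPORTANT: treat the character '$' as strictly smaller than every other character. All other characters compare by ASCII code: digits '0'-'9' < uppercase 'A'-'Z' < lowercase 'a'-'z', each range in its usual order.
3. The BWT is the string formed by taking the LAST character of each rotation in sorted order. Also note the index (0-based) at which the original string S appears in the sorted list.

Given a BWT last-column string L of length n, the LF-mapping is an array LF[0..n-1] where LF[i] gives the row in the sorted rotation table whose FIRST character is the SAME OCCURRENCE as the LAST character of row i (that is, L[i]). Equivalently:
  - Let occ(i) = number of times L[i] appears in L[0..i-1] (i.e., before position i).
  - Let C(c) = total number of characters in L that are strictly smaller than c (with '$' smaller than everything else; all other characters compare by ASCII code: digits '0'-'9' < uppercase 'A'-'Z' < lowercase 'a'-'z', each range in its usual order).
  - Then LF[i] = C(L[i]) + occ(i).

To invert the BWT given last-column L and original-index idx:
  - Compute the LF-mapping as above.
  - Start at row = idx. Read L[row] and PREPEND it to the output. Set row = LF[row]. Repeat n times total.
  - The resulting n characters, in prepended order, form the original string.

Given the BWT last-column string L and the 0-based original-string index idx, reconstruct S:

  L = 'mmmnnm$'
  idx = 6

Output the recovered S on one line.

LF mapping: 1 2 3 5 6 4 0
Walk LF starting at row 6, prepending L[row]:
  step 1: row=6, L[6]='$', prepend. Next row=LF[6]=0
  step 2: row=0, L[0]='m', prepend. Next row=LF[0]=1
  step 3: row=1, L[1]='m', prepend. Next row=LF[1]=2
  step 4: row=2, L[2]='m', prepend. Next row=LF[2]=3
  step 5: row=3, L[3]='n', prepend. Next row=LF[3]=5
  step 6: row=5, L[5]='m', prepend. Next row=LF[5]=4
  step 7: row=4, L[4]='n', prepend. Next row=LF[4]=6
Reversed output: nmnmmm$

Answer: nmnmmm$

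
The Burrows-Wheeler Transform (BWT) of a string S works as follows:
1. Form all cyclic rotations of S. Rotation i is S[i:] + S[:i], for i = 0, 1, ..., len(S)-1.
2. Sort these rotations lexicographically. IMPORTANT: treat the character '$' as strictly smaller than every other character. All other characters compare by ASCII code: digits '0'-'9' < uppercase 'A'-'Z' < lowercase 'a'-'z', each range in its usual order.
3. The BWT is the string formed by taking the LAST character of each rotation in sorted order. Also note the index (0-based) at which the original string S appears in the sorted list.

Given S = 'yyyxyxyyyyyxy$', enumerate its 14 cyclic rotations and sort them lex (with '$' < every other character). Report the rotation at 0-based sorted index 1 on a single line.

Answer: xy$yyyxyxyyyyy

Derivation:
All 14 rotations (rotation i = S[i:]+S[:i]):
  rot[0] = yyyxyxyyyyyxy$
  rot[1] = yyxyxyyyyyxy$y
  rot[2] = yxyxyyyyyxy$yy
  rot[3] = xyxyyyyyxy$yyy
  rot[4] = yxyyyyyxy$yyyx
  rot[5] = xyyyyyxy$yyyxy
  rot[6] = yyyyyxy$yyyxyx
  rot[7] = yyyyxy$yyyxyxy
  rot[8] = yyyxy$yyyxyxyy
  rot[9] = yyxy$yyyxyxyyy
  rot[10] = yxy$yyyxyxyyyy
  rot[11] = xy$yyyxyxyyyyy
  rot[12] = y$yyyxyxyyyyyx
  rot[13] = $yyyxyxyyyyyxy
Sorted (with $ < everything):
  sorted[0] = $yyyxyxyyyyyxy
  sorted[1] = xy$yyyxyxyyyyy
  sorted[2] = xyxyyyyyxy$yyy
  sorted[3] = xyyyyyxy$yyyxy
  sorted[4] = y$yyyxyxyyyyyx
  sorted[5] = yxy$yyyxyxyyyy
  sorted[6] = yxyxyyyyyxy$yy
  sorted[7] = yxyyyyyxy$yyyx
  sorted[8] = yyxy$yyyxyxyyy
  sorted[9] = yyxyxyyyyyxy$y
  sorted[10] = yyyxy$yyyxyxyy
  sorted[11] = yyyxyxyyyyyxy$
  sorted[12] = yyyyxy$yyyxyxy
  sorted[13] = yyyyyxy$yyyxyx
sorted[1] = xy$yyyxyxyyyyy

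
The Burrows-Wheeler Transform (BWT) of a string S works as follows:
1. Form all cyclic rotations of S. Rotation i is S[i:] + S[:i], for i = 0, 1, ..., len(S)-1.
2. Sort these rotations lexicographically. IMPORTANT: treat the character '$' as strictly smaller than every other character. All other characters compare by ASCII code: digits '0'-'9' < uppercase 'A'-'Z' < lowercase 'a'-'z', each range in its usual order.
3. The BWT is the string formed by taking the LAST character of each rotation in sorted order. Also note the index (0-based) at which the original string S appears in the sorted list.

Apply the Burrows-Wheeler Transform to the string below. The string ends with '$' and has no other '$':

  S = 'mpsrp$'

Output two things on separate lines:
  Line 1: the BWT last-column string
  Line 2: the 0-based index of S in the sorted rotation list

Answer: p$rmsp
1

Derivation:
All 6 rotations (rotation i = S[i:]+S[:i]):
  rot[0] = mpsrp$
  rot[1] = psrp$m
  rot[2] = srp$mp
  rot[3] = rp$mps
  rot[4] = p$mpsr
  rot[5] = $mpsrp
Sorted (with $ < everything):
  sorted[0] = $mpsrp  (last char: 'p')
  sorted[1] = mpsrp$  (last char: '$')
  sorted[2] = p$mpsr  (last char: 'r')
  sorted[3] = psrp$m  (last char: 'm')
  sorted[4] = rp$mps  (last char: 's')
  sorted[5] = srp$mp  (last char: 'p')
Last column: p$rmsp
Original string S is at sorted index 1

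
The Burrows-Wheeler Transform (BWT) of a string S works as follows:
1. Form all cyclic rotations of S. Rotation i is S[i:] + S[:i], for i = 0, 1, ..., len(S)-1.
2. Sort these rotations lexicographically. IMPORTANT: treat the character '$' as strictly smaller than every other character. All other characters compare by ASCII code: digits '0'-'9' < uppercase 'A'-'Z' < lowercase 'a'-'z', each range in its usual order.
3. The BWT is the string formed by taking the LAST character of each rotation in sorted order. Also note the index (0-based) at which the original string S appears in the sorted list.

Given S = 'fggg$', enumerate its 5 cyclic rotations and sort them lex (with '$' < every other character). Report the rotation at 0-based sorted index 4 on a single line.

All 5 rotations (rotation i = S[i:]+S[:i]):
  rot[0] = fggg$
  rot[1] = ggg$f
  rot[2] = gg$fg
  rot[3] = g$fgg
  rot[4] = $fggg
Sorted (with $ < everything):
  sorted[0] = $fggg
  sorted[1] = fggg$
  sorted[2] = g$fgg
  sorted[3] = gg$fg
  sorted[4] = ggg$f
sorted[4] = ggg$f

Answer: ggg$f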